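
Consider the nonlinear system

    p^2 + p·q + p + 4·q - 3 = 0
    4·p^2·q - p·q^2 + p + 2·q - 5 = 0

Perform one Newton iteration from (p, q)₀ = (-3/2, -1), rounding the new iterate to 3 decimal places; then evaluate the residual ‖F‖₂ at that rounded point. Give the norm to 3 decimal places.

At (-3/2, -1): F = (-4.750, -16.000).
Jacobian J = [[2·p + q + 1, p + 4], [8·p·q - q^2 + 1, 4·p^2 - 2·p·q + 2]].
At the point, J = [[-3.000, 2.500], [12.000, 8.000]] (det J = -54.000).
Solving J·Δ = −F gives Δ = (0.037, 1.944).
Then the next iterate is (p, q)₁ = (-1.463, 0.944).
Re-evaluating at (-1.463, 0.944): F = (0.07230, 4.81077), so ‖F‖₂ = 4.811.

4.811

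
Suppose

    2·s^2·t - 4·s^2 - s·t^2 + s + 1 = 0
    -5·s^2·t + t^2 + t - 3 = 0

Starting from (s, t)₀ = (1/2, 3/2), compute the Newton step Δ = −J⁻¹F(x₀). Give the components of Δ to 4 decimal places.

At (1/2, 3/2): F = (0.1250, -1.1250).
Jacobian J = [[4·s·t - 8·s - t^2 + 1, 2·s^2 - 2·s·t], [-10·s·t, -5·s^2 + 2·t + 1]].
At the point, J = [[-2.2500, -1.0000], [-7.5000, 2.7500]] (det J = -13.6875).
Solving J·Δ = −F gives Δ = (-0.0571, 0.2534).

(-0.0571, 0.2534)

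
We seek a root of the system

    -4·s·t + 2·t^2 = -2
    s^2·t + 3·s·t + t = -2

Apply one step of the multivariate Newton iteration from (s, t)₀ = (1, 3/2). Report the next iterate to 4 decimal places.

(0.6333, 0.1500)

At (1, 3/2): F = (0.5000, 9.5000).
Jacobian J = [[-4·t, -4·s + 4·t], [2·s·t + 3·t, s^2 + 3·s + 1]].
At the point, J = [[-6.0000, 2.0000], [7.5000, 5.0000]] (det J = -45.0000).
Solving J·Δ = −F gives Δ = (-0.3667, -1.3500).
Then the next iterate is (s, t)₁ = (0.6333, 0.1500).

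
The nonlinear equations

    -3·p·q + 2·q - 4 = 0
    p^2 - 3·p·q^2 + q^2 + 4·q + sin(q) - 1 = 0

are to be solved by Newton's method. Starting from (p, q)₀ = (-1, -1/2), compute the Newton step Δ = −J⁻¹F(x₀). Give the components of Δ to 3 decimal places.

At (-1, -1/2): F = (-6.500, -1.47943).
Jacobian J = [[-3·q, -3·p + 2], [2·p - 3·q^2, -6·p·q + 2·q + cos(q) + 4]].
At the point, J = [[1.500, 5.000], [-2.750, 0.87758]] (det J = 15.06637).
Solving J·Δ = −F gives Δ = (-0.112, 1.334).

(-0.112, 1.334)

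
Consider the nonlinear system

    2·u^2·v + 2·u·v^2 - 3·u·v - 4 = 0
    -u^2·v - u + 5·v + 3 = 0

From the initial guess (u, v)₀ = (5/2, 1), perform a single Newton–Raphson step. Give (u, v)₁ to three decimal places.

At (5/2, 1): F = (6.000, -0.750).
Jacobian J = [[4·u·v + 2·v^2 - 3·v, 2·u^2 + 4·u·v - 3·u], [-2·u·v - 1, -u^2 + 5]].
At the point, J = [[9.000, 15.000], [-6.000, -1.250]] (det J = 78.750).
Solving J·Δ = −F gives Δ = (-0.048, -0.371).
Then the next iterate is (u, v)₁ = (2.452, 0.629).

(2.452, 0.629)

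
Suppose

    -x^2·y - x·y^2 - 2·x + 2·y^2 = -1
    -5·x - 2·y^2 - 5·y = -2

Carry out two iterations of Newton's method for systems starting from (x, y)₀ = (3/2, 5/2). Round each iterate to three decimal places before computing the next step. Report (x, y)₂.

At (3/2, 5/2): F = (-4.500, -30.500).
Jacobian J = [[-2·x·y - y^2 - 2, -x^2 - 2·x·y + 4·y], [-5, -4·y - 5]].
At the point, J = [[-15.750, 0.250], [-5.000, -15.000]] (det J = 237.500).
Solving J·Δ = −F gives Δ = (-0.316, -1.928).
Then the next iterate is (x, y)₁ = (1.184, 0.572).
Round to (1.184, 0.572) and repeat: F = (-1.90288, -7.43437), J = [[-3.68168, -0.46835], [-5.000, -7.288]].
Δ = (-0.424, -0.729), so (x, y)₂ = (0.760, -0.157).

(0.760, -0.157)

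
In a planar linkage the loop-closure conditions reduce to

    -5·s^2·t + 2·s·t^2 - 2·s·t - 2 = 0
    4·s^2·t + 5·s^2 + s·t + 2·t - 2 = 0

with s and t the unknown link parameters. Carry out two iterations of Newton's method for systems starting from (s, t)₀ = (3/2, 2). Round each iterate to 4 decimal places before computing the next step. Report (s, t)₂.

At (3/2, 2): F = (-18.5000, 34.2500).
Jacobian J = [[-10·s·t + 2·t^2 - 2·t, -5·s^2 + 4·s·t - 2·s], [8·s·t + 10·s + t, 4·s^2 + s + 2]].
At the point, J = [[-26.0000, -2.2500], [41.0000, 12.5000]] (det J = -232.7500).
Solving J·Δ = −F gives Δ = (-0.6625, -0.5671).
Then the next iterate is (s, t)₁ = (0.8375, 1.4329).
Round to (0.8375, 1.4329) and repeat: F = (-5.986219, 9.593065), J = [[-10.759933, -0.381816], [19.408330, 5.643125]].
Δ = (-0.5650, 0.2431), so (s, t)₂ = (0.2725, 1.6760).

(0.2725, 1.6760)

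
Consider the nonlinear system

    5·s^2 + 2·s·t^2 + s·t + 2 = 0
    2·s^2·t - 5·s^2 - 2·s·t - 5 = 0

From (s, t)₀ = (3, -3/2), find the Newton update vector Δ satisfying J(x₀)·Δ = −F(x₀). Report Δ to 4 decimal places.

At (3, -3/2): F = (56.0000, -68.0000).
Jacobian J = [[10·s + 2·t^2 + t, 4·s·t + s], [4·s·t - 10·s - 2·t, 2·s^2 - 2·s]].
At the point, J = [[33.0000, -15.0000], [-45.0000, 12.0000]] (det J = -279.0000).
Solving J·Δ = −F gives Δ = (-1.2473, 0.9892).

(-1.2473, 0.9892)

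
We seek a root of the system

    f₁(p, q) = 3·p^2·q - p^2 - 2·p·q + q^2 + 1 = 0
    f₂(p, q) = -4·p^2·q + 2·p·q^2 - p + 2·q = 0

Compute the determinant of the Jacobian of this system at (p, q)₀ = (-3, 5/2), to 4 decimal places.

99.0000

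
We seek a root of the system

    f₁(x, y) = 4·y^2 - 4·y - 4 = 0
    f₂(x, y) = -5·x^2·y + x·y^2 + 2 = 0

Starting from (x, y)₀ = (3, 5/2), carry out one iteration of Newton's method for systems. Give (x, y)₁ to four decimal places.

At (3, 5/2): F = (11.0000, -91.7500).
Jacobian J = [[0, 8·y - 4], [-10·x·y + y^2, -5·x^2 + 2·x·y]].
At the point, J = [[0.0000, 16.0000], [-68.7500, -30.0000]] (det J = 1100.0000).
Solving J·Δ = −F gives Δ = (-1.0345, -0.6875).
Then the next iterate is (x, y)₁ = (1.9655, 1.8125).

(1.9655, 1.8125)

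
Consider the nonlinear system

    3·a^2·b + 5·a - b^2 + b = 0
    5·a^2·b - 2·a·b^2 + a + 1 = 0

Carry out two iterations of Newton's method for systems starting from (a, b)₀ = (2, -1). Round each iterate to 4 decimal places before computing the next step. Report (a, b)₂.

(0.3690, -0.9221)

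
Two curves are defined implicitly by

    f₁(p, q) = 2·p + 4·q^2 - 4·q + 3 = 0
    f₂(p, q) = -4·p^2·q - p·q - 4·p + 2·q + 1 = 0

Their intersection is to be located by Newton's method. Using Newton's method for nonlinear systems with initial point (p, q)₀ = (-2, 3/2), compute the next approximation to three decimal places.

At (-2, 3/2): F = (2.000, -9.000).
Jacobian J = [[2, 8·q - 4], [-8·p·q - q - 4, -4·p^2 - p + 2]].
At the point, J = [[2.000, 8.000], [18.500, -12.000]] (det J = -172.000).
Solving J·Δ = −F gives Δ = (0.279, -0.320).
Then the next iterate is (p, q)₁ = (-1.721, 1.180).

(-1.721, 1.180)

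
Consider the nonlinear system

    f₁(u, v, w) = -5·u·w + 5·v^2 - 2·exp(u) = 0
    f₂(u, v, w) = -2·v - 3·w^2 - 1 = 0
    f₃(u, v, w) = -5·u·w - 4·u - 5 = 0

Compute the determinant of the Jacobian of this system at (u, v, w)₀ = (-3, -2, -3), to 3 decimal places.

-4077.013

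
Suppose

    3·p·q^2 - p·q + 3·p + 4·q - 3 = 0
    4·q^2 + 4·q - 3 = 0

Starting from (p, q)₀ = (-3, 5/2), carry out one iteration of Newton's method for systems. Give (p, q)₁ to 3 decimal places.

(-2.996, 1.167)

At (-3, 5/2): F = (-50.750, 32.000).
Jacobian J = [[3·q^2 - q + 3, 6·p·q - p + 4], [0, 8·q + 4]].
At the point, J = [[19.250, -38.000], [0.000, 24.000]] (det J = 462.000).
Solving J·Δ = −F gives Δ = (0.004, -1.333).
Then the next iterate is (p, q)₁ = (-2.996, 1.167).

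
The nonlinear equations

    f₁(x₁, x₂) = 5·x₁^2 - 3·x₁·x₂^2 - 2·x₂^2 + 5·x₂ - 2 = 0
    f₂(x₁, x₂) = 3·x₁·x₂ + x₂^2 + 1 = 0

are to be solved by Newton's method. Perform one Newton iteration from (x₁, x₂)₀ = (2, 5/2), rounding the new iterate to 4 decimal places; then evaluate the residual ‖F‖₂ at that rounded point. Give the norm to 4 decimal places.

4.3347

At (2, 5/2): F = (-19.5000, 22.2500).
Jacobian J = [[10·x₁ - 3·x₂^2, -6·x₁·x₂ - 4·x₂ + 5], [3·x₂, 3·x₁ + 2·x₂]].
At the point, J = [[1.2500, -35.0000], [7.5000, 11.0000]] (det J = 276.2500).
Solving J·Δ = −F gives Δ = (-2.0425, -0.6301).
Then the next iterate is (x₁, x₂)₁ = (-0.0425, 1.8699).
Re-evaluating at (-0.0425, 1.8699): F = (0.811286, 4.258114), so ‖F‖₂ = 4.3347.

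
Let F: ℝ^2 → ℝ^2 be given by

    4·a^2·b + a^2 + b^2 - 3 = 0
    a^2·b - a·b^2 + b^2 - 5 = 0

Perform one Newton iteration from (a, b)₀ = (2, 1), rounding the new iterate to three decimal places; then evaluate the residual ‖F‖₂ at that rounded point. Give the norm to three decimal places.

1193.910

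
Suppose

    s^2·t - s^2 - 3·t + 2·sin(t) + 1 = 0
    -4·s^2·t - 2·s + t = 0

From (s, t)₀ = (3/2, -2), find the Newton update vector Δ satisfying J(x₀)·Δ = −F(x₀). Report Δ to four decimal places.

(-0.3101, 0.7723)

At (3/2, -2): F = (-1.568595, 13.0000).
Jacobian J = [[2·s·t - 2·s, s^2 + 2·cos(t) - 3], [-8·s·t - 2, -4·s^2 + 1]].
At the point, J = [[-9.0000, -1.582294], [22.0000, -8.0000]] (det J = 106.810461).
Solving J·Δ = −F gives Δ = (-0.3101, 0.7723).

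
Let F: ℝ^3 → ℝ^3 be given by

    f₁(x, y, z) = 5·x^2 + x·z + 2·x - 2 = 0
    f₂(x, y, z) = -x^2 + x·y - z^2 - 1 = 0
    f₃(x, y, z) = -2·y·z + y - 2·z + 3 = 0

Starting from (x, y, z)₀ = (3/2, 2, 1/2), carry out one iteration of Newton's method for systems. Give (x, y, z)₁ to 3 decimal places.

(0.729, 2.041, 0.833)

At (3/2, 2, 1/2): F = (13.000, -0.500, 2.000).
Jacobian J = [[10·x + z + 2, 0, x], [-2·x + y, x, -2·z], [0, -2·z + 1, -2·y - 2]].
At the point, J = [[17.500, 0.000, 1.500], [-1.000, 1.500, -1.000], [0.000, 0.000, -6.000]] (det J = -157.500).
Solving J·Δ = −F gives Δ = (-0.771, 0.041, 0.333).
Then the next iterate is (x, y, z)₁ = (0.729, 2.041, 0.833).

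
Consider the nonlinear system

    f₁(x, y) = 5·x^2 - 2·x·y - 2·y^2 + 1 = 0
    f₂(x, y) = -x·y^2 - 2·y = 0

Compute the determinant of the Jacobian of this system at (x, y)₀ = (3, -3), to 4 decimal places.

630.0000

J = [[10·x - 2·y, -2·x - 4·y], [-y^2, -2·x·y - 2]].
At the point, J = [[36.0000, 6.0000], [-9.0000, 16.0000]].
det J = 630.0000.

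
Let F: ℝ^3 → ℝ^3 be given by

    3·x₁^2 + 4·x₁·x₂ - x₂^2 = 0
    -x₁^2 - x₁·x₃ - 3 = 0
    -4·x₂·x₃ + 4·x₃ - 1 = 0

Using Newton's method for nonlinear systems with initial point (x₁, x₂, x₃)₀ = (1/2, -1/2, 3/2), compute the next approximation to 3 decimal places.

(-0.964, 0.155, 0.821)

At (1/2, -1/2, 3/2): F = (-0.500, -4.000, 8.000).
Jacobian J = [[6·x₁ + 4·x₂, 4·x₁ - 2·x₂, 0], [-2·x₁ - x₃, 0, -x₁], [0, -4·x₃, -4·x₂ + 4]].
At the point, J = [[1.000, 3.000, 0.000], [-2.500, 0.000, -0.500], [0.000, -6.000, 6.000]] (det J = 42.000).
Solving J·Δ = −F gives Δ = (-1.464, 0.655, -0.679).
Then the next iterate is (x₁, x₂, x₃)₁ = (-0.964, 0.155, 0.821).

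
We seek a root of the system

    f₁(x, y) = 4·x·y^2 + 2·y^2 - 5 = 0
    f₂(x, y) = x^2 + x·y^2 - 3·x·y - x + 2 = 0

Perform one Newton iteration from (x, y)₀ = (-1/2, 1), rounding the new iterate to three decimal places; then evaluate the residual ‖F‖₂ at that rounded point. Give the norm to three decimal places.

At (-1/2, 1): F = (-5.000, 3.750).
Jacobian J = [[4·y^2, 8·x·y + 4·y], [2·x + y^2 - 3·y - 1, 2·x·y - 3·x]].
At the point, J = [[4.000, 0.000], [-4.000, 0.500]] (det J = 2.000).
Solving J·Δ = −F gives Δ = (1.250, 2.500).
Then the next iterate is (x, y)₁ = (0.750, 3.500).
Re-evaluating at (0.750, 3.500): F = (56.250, 3.125), so ‖F‖₂ = 56.337.

56.337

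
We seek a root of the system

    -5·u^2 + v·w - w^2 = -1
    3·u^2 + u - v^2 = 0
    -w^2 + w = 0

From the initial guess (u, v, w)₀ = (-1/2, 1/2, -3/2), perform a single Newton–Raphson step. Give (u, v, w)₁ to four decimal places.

At (-1/2, 1/2, -3/2): F = (-3.2500, 0.0000, -3.7500).
Jacobian J = [[-10·u, w, v - 2·w], [6·u + 1, -2·v, 0], [0, 0, -2·w + 1]].
At the point, J = [[5.0000, -1.5000, 3.5000], [-2.0000, -1.0000, 0.0000], [0.0000, 0.0000, 4.0000]] (det J = -32.0000).
Solving J·Δ = −F gives Δ = (-0.0039, 0.0078, 0.9375).
Then the next iterate is (u, v, w)₁ = (-0.5039, 0.5078, -0.5625).

(-0.5039, 0.5078, -0.5625)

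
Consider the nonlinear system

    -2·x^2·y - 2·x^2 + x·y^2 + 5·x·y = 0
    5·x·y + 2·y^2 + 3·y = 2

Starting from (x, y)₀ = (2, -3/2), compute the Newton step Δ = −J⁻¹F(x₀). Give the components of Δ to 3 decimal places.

At (2, -3/2): F = (-6.500, -17.000).
Jacobian J = [[-4·x·y - 4·x + y^2 + 5·y, -2·x^2 + 2·x·y + 5·x], [5·y, 5·x + 4·y + 3]].
At the point, J = [[-1.250, -4.000], [-7.500, 7.000]] (det J = -38.750).
Solving J·Δ = −F gives Δ = (-2.929, -0.710).

(-2.929, -0.710)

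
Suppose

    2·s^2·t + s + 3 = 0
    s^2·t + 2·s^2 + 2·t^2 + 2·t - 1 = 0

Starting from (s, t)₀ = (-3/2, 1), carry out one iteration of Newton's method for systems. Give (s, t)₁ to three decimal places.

(6.000, 8.000)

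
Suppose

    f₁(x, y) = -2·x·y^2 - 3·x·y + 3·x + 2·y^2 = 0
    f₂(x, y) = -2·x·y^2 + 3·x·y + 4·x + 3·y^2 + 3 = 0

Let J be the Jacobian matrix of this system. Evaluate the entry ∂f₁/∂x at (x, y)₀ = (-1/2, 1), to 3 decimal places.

-2.000

∂f₁/∂x = -2·y^2 - 3·y + 3.
At (-1/2, 1) this is -2.000.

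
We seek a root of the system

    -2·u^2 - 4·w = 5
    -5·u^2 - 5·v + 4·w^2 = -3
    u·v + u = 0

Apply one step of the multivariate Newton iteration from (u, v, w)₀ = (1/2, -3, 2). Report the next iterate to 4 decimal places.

At (1/2, -3, 2): F = (-13.5000, 32.7500, -1.0000).
Jacobian J = [[-4·u, 0, -4], [-10·u, -5, 8·w], [v + 1, u, 0]].
At the point, J = [[-2.0000, 0.0000, -4.0000], [-5.0000, -5.0000, 16.0000], [-2.0000, 0.5000, 0.0000]] (det J = 66.0000).
Solving J·Δ = −F gives Δ = (-0.9470, -1.7879, -2.9015).
Then the next iterate is (u, v, w)₁ = (-0.4470, -4.7879, -0.9015).

(-0.4470, -4.7879, -0.9015)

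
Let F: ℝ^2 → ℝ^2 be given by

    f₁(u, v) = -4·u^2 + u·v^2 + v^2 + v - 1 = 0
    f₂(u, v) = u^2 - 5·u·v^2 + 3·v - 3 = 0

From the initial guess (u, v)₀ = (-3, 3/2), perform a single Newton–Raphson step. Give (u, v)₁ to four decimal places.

(-1.5527, 1.0982)

At (-3, 3/2): F = (-40.0000, 44.2500).
Jacobian J = [[-8·u + v^2, 2·u·v + 2·v + 1], [2·u - 5·v^2, -10·u·v + 3]].
At the point, J = [[26.2500, -5.0000], [-17.2500, 48.0000]] (det J = 1173.7500).
Solving J·Δ = −F gives Δ = (1.4473, -0.4018).
Then the next iterate is (u, v)₁ = (-1.5527, 1.0982).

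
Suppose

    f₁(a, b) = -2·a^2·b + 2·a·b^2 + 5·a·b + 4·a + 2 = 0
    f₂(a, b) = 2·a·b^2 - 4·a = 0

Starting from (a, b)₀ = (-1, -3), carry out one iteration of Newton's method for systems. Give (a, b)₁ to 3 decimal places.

(-0.369, -2.569)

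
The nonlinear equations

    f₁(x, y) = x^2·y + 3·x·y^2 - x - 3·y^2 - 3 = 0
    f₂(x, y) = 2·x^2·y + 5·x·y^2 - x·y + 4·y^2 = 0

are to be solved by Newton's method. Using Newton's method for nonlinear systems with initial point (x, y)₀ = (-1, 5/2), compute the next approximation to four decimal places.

At (-1, 5/2): F = (-37.0000, 1.2500).
Jacobian J = [[2·x·y + 3·y^2 - 1, x^2 + 6·x·y - 6·y], [4·x·y + 5·y^2 - y, 2·x^2 + 10·x·y - x + 8·y]].
At the point, J = [[12.7500, -29.0000], [18.7500, -2.0000]] (det J = 518.2500).
Solving J·Δ = −F gives Δ = (-0.2127, -1.3694).
Then the next iterate is (x, y)₁ = (-1.2127, 1.1306).

(-1.2127, 1.1306)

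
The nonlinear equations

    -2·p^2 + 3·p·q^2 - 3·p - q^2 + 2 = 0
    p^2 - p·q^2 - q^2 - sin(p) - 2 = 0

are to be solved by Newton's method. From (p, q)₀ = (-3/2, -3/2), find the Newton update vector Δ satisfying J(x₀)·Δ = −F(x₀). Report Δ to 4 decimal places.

(0.3223, 0.4383)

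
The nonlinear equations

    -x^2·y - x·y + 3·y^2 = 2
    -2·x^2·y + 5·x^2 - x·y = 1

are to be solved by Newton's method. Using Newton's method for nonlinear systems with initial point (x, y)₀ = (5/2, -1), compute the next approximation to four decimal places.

At (5/2, -1): F = (9.7500, 45.2500).
Jacobian J = [[-2·x·y - y, -x^2 - x + 6·y], [-4·x·y + 10·x - y, -2·x^2 - x]].
At the point, J = [[6.0000, -14.7500], [36.0000, -15.0000]] (det J = 441.0000).
Solving J·Δ = −F gives Δ = (-1.1818, 0.1803).
Then the next iterate is (x, y)₁ = (1.3182, -0.8197).

(1.3182, -0.8197)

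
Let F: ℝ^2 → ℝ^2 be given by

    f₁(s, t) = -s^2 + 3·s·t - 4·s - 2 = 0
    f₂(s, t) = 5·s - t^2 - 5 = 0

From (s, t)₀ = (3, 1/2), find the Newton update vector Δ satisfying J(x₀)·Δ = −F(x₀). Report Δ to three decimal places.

(-1.897, 0.264)

At (3, 1/2): F = (-18.500, 9.750).
Jacobian J = [[-2·s + 3·t - 4, 3·s], [5, -2·t]].
At the point, J = [[-8.500, 9.000], [5.000, -1.000]] (det J = -36.500).
Solving J·Δ = −F gives Δ = (-1.897, 0.264).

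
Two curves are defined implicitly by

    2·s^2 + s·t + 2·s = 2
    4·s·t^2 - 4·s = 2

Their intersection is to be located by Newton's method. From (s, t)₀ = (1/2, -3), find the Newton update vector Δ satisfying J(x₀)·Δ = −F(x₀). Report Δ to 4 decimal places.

At (1/2, -3): F = (-2.0000, 14.0000).
Jacobian J = [[4·s + t + 2, s], [4·t^2 - 4, 8·s·t]].
At the point, J = [[1.0000, 0.5000], [32.0000, -12.0000]] (det J = -28.0000).
Solving J·Δ = −F gives Δ = (0.6071, 2.7857).

(0.6071, 2.7857)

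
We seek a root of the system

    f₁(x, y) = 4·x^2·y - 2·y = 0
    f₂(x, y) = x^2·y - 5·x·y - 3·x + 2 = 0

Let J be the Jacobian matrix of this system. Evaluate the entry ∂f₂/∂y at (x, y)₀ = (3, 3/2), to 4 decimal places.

-6.0000

∂f₂/∂y = x^2 - 5·x.
At (3, 3/2) this is -6.0000.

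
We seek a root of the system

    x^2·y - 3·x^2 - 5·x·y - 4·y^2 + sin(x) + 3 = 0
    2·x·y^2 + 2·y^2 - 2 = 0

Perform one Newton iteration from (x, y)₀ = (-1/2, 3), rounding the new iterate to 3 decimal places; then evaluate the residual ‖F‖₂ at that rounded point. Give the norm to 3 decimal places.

6.094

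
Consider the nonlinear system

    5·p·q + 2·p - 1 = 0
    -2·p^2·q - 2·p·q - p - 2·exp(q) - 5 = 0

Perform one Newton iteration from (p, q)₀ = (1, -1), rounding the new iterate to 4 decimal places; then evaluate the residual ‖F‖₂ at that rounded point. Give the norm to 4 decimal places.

At (1, -1): F = (-4.0000, -2.735759).
Jacobian J = [[5·q + 2, 5·p], [-4·p·q - 2·q - 1, -2·p^2 - 2·p - 2·exp(q)]].
At the point, J = [[-3.0000, 5.0000], [5.0000, -4.735759]] (det J = -10.792723).
Solving J·Δ = −F gives Δ = (3.0226, 2.6135).
Then the next iterate is (p, q)₁ = (4.0226, 1.6135).
Re-evaluating at (4.0226, 1.6135): F = (39.497526, -84.261324), so ‖F‖₂ = 93.0593.

93.0593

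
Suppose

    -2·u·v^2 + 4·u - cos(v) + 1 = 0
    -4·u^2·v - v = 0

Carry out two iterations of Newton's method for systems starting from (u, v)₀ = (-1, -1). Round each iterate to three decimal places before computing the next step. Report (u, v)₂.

At (-1, -1): F = (-1.54030, 5.000).
Jacobian J = [[-2·v^2 + 4, -4·u·v + sin(v)], [-8·u·v, -4·u^2 - 1]].
At the point, J = [[2.000, -4.84147], [-8.000, -5.000]] (det J = -48.73177).
Solving J·Δ = −F gives Δ = (0.655, -0.048).
Then the next iterate is (u, v)₁ = (-0.345, -1.048).
Round to (-0.345, -1.048) and repeat: F = (-0.12148, 1.54695), J = [[1.80339, -2.31267], [-2.89248, -1.47610]].
Δ = (0.402, 0.261), so (u, v)₂ = (0.057, -0.787).

(0.057, -0.787)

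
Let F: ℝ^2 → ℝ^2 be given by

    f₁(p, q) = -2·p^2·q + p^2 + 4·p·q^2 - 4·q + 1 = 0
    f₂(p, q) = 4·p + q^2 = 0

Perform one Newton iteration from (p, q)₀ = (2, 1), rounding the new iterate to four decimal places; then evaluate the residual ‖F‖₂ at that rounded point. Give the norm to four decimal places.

2.2899

At (2, 1): F = (1.0000, 9.0000).
Jacobian J = [[-4·p·q + 2·p + 4·q^2, -2·p^2 + 8·p·q - 4], [4, 2·q]].
At the point, J = [[0.0000, 4.0000], [4.0000, 2.0000]] (det J = -16.0000).
Solving J·Δ = −F gives Δ = (-2.1250, -0.2500).
Then the next iterate is (p, q)₁ = (-0.1250, 0.7500).
Re-evaluating at (-0.1250, 0.7500): F = (-2.289062, 0.0625), so ‖F‖₂ = 2.2899.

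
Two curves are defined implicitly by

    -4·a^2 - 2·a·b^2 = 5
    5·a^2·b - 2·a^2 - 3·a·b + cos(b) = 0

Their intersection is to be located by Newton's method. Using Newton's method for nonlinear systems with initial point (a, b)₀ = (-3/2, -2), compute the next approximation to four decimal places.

(-0.6758, -1.8919)

At (-3/2, -2): F = (-2.0000, -36.416147).
Jacobian J = [[-8·a - 2·b^2, -4·a·b], [10·a·b - 4·a - 3·b, 5·a^2 - 3·a - sin(b)]].
At the point, J = [[4.0000, -12.0000], [42.0000, 16.659297]] (det J = 570.637190).
Solving J·Δ = −F gives Δ = (0.8242, 0.1081).
Then the next iterate is (a, b)₁ = (-0.6758, -1.8919).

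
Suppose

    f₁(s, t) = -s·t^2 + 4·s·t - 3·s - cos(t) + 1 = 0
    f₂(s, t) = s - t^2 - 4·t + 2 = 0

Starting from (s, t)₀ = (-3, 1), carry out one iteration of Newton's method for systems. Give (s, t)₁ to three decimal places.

(3.535, 1.089)

At (-3, 1): F = (0.45970, -6.000).
Jacobian J = [[-t^2 + 4·t - 3, -2·s·t + 4·s + sin(t)], [1, -2·t - 4]].
At the point, J = [[0.000, -5.15853], [1.000, -6.000]] (det J = 5.15853).
Solving J·Δ = −F gives Δ = (6.535, 0.089).
Then the next iterate is (s, t)₁ = (3.535, 1.089).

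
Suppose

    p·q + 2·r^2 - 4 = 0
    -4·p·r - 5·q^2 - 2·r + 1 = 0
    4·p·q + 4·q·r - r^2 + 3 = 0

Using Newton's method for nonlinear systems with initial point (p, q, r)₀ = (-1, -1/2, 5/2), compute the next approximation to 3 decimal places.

(-0.618, -0.340, 1.635)

At (-1, -1/2, 5/2): F = (9.000, 4.750, -6.250).
Jacobian J = [[q, p, 4·r], [-4·r, -10·q, -4·p - 2], [4·q, 4·p + 4·r, 4·q - 2·r]].
At the point, J = [[-0.500, -1.000, 10.000], [-10.000, 5.000, 2.000], [-2.000, 6.000, -7.000]] (det J = -402.500).
Solving J·Δ = −F gives Δ = (0.382, 0.160, -0.865).
Then the next iterate is (p, q, r)₁ = (-0.618, -0.340, 1.635).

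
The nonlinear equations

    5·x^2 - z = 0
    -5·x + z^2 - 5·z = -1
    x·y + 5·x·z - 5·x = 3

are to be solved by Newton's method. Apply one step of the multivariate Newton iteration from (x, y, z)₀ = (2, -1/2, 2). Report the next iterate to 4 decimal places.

At (2, -1/2, 2): F = (18.0000, -15.0000, 6.0000).
Jacobian J = [[10·x, 0, -1], [-5, 0, 2·z - 5], [y + 5·z - 5, x, 5·x]].
At the point, J = [[20.0000, 0.0000, -1.0000], [-5.0000, 0.0000, -1.0000], [4.5000, 2.0000, 10.0000]] (det J = 50.0000).
Solving J·Δ = −F gives Δ = (-1.3200, 41.9700, -8.4000).
Then the next iterate is (x, y, z)₁ = (0.6800, 41.4700, -6.4000).

(0.6800, 41.4700, -6.4000)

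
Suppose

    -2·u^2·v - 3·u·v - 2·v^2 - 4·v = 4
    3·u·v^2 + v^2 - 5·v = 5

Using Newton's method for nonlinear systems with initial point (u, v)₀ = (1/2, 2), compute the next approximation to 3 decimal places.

At (1/2, 2): F = (-24.000, -5.000).
Jacobian J = [[-4·u·v - 3·v, -2·u^2 - 3·u - 4·v - 4], [3·v^2, 6·u·v + 2·v - 5]].
At the point, J = [[-10.000, -14.000], [12.000, 5.000]] (det J = 118.000).
Solving J·Δ = −F gives Δ = (1.610, -2.864).
Then the next iterate is (u, v)₁ = (2.110, -0.864).

(2.110, -0.864)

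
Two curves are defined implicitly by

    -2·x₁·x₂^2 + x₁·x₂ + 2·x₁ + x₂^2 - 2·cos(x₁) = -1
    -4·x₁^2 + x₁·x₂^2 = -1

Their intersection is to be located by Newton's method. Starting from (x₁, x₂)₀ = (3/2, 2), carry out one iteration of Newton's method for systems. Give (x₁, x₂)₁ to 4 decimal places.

At (3/2, 2): F = (-1.141474, -2.0000).
Jacobian J = [[-2·x₂^2 + x₂ + 2·sin(x₁) + 2, -4·x₁·x₂ + x₁ + 2·x₂], [-8·x₁ + x₂^2, 2·x₁·x₂]].
At the point, J = [[-2.005010, -6.5000], [-8.0000, 6.0000]] (det J = -64.030060).
Solving J·Δ = −F gives Δ = (-0.3100, -0.0800).
Then the next iterate is (x₁, x₂)₁ = (1.1900, 1.9200).

(1.1900, 1.9200)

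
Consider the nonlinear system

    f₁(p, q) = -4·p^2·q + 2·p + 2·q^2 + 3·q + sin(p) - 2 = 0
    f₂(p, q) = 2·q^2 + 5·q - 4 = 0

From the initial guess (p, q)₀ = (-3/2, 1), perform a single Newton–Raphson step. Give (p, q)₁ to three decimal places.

(-0.837, 0.667)

At (-3/2, 1): F = (-9.99749, 3.000).
Jacobian J = [[-8·p·q + cos(p) + 2, -4·p^2 + 4·q + 3], [0, 4·q + 5]].
At the point, J = [[14.07074, -2.000], [0.000, 9.000]] (det J = 126.63663).
Solving J·Δ = −F gives Δ = (0.663, -0.333).
Then the next iterate is (p, q)₁ = (-0.837, 0.667).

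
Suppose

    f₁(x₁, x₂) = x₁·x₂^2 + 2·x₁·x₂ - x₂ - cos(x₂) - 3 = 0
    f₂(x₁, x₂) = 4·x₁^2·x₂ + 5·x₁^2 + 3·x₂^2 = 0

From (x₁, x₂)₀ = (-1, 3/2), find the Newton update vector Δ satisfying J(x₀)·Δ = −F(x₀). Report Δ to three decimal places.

At (-1, 3/2): F = (-9.82074, 17.750).
Jacobian J = [[x₂^2 + 2·x₂, 2·x₁·x₂ + 2·x₁ + sin(x₂) - 1], [8·x₁·x₂ + 10·x₁, 4·x₁^2 + 6·x₂]].
At the point, J = [[5.250, -5.00251], [-22.000, 13.000]] (det J = -41.80511).
Solving J·Δ = −F gives Δ = (-0.930, -2.939).

(-0.930, -2.939)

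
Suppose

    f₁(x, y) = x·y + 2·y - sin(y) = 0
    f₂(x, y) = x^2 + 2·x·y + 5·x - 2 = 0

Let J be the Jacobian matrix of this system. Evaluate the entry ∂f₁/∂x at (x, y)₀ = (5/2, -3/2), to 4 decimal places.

∂f₁/∂x = y.
At (5/2, -3/2) this is -1.5000.

-1.5000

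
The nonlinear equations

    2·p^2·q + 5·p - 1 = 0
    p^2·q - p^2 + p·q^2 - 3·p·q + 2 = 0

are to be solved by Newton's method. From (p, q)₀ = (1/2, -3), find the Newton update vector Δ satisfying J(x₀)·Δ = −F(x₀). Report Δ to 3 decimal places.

At (1/2, -3): F = (0.000, 10.000).
Jacobian J = [[4·p·q + 5, 2·p^2], [2·p·q - 2·p + q^2 - 3·q, p^2 + 2·p·q - 3·p]].
At the point, J = [[-1.000, 0.500], [14.000, -4.250]] (det J = -2.750).
Solving J·Δ = −F gives Δ = (-1.818, -3.636).

(-1.818, -3.636)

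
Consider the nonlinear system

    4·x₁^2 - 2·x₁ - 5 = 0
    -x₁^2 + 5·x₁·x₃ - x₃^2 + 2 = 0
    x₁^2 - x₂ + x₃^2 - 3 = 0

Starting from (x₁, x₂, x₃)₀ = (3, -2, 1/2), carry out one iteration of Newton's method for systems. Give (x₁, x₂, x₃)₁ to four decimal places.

(1.8636, -0.8701, 0.1981)

At (3, -2, 1/2): F = (25.0000, 0.2500, 8.2500).
Jacobian J = [[8·x₁ - 2, 0, 0], [-2·x₁ + 5·x₃, 0, 5·x₁ - 2·x₃], [2·x₁, -1, 2·x₃]].
At the point, J = [[22.0000, 0.0000, 0.0000], [-3.5000, 0.0000, 14.0000], [6.0000, -1.0000, 1.0000]] (det J = 308.0000).
Solving J·Δ = −F gives Δ = (-1.1364, 1.1299, -0.3019).
Then the next iterate is (x₁, x₂, x₃)₁ = (1.8636, -0.8701, 0.1981).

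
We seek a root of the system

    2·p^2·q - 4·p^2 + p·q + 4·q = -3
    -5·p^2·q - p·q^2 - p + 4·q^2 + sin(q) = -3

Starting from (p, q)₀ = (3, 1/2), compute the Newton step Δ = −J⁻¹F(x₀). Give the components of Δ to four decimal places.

At (3, 1/2): F = (-20.5000, -21.770574).
Jacobian J = [[4·p·q - 8·p + q, 2·p^2 + p + 4], [-10·p·q - q^2 - 1, -5·p^2 - 2·p·q + 8·q + cos(q)]].
At the point, J = [[-17.5000, 25.0000], [-16.2500, -43.122417]] (det J = 1160.892305).
Solving J·Δ = −F gives Δ = (-1.2303, -0.0412).

(-1.2303, -0.0412)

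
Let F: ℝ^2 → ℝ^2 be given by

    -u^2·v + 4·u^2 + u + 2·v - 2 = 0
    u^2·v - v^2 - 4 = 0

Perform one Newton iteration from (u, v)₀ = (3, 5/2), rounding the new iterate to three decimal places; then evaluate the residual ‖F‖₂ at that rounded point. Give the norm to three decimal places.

At (3, 5/2): F = (19.500, 12.250).
Jacobian J = [[-2·u·v + 8·u + 1, -u^2 + 2], [2·u·v, u^2 - 2·v]].
At the point, J = [[10.000, -7.000], [15.000, 4.000]] (det J = 145.000).
Solving J·Δ = −F gives Δ = (-1.129, 1.172).
Then the next iterate is (u, v)₁ = (1.871, 3.672).
Re-evaluating at (1.871, 3.672): F = (8.36321, -4.62923), so ‖F‖₂ = 9.559.

9.559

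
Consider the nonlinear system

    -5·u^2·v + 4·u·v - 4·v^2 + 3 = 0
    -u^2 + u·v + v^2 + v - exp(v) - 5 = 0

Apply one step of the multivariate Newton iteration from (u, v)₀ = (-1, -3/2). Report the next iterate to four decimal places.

(-0.8149, -2.7040)

At (-1, -3/2): F = (7.5000, -3.973130).
Jacobian J = [[-10·u·v + 4·v, -5·u^2 + 4·u - 8·v], [-2·u + v, u + 2·v - exp(v) + 1]].
At the point, J = [[-21.0000, 3.0000], [0.5000, -3.223130]] (det J = 66.185733).
Solving J·Δ = −F gives Δ = (0.1851, -1.2040).
Then the next iterate is (u, v)₁ = (-0.8149, -2.7040).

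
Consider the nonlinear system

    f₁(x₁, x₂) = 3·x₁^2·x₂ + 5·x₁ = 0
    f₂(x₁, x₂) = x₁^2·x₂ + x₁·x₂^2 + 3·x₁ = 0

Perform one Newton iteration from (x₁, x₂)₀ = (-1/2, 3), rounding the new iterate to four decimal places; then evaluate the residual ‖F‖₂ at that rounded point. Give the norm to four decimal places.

33.7283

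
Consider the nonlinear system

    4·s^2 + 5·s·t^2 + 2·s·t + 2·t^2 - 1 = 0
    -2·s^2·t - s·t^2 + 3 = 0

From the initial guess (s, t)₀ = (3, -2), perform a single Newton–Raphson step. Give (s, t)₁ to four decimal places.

(1.8720, -1.2600)

At (3, -2): F = (91.0000, 27.0000).
Jacobian J = [[8·s + 5·t^2 + 2·t, 10·s·t + 2·s + 4·t], [-4·s·t - t^2, -2·s^2 - 2·s·t]].
At the point, J = [[40.0000, -62.0000], [20.0000, -6.0000]] (det J = 1000.0000).
Solving J·Δ = −F gives Δ = (-1.1280, 0.7400).
Then the next iterate is (s, t)₁ = (1.8720, -1.2600).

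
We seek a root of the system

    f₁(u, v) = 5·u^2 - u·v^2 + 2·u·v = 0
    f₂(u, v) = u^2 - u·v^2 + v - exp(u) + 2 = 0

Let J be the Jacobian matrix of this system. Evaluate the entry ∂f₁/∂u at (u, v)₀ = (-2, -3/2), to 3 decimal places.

∂f₁/∂u = 10·u - v^2 + 2·v.
At (-2, -3/2) this is -25.250.

-25.250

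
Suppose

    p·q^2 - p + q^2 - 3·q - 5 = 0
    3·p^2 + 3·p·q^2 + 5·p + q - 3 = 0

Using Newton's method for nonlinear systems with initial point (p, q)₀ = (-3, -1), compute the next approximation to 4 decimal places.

(-1.2000, 0.0000)

At (-3, -1): F = (-1.0000, -1.0000).
Jacobian J = [[q^2 - 1, 2·p·q + 2·q - 3], [6·p + 3·q^2 + 5, 6·p·q + 1]].
At the point, J = [[0.0000, 1.0000], [-10.0000, 19.0000]] (det J = 10.0000).
Solving J·Δ = −F gives Δ = (1.8000, 1.0000).
Then the next iterate is (p, q)₁ = (-1.2000, 0.0000).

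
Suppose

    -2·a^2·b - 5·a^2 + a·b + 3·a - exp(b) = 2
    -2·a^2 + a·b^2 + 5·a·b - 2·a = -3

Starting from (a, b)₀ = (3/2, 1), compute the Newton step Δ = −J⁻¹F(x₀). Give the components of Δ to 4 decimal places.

(-0.6644, -0.5551)

At (3/2, 1): F = (-14.468282, 4.5000).
Jacobian J = [[-4·a·b - 10·a + b + 3, -2·a^2 + a - exp(b)], [-4·a + b^2 + 5·b - 2, 2·a·b + 5·a]].
At the point, J = [[-17.0000, -5.718282], [-2.0000, 10.5000]] (det J = -189.936564).
Solving J·Δ = −F gives Δ = (-0.6644, -0.5551).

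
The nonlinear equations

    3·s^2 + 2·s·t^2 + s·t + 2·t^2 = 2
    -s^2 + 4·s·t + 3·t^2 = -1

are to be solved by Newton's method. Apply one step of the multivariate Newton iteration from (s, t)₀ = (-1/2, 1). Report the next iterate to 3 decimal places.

(-1.250, 1.500)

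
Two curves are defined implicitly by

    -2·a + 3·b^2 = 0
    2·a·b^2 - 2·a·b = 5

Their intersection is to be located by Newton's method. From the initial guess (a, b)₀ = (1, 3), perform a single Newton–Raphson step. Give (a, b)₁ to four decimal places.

(1.5254, 1.6695)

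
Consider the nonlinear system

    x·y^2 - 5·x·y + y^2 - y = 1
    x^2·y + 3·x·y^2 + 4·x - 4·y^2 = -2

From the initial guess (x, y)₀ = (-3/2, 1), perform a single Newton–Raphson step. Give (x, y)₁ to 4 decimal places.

At (-3/2, 1): F = (5.0000, -10.2500).
Jacobian J = [[y^2 - 5·y, 2·x·y - 5·x + 2·y - 1], [2·x·y + 3·y^2 + 4, x^2 + 6·x·y - 8·y]].
At the point, J = [[-4.0000, 5.5000], [4.0000, -14.7500]] (det J = 37.0000).
Solving J·Δ = −F gives Δ = (0.4696, -0.5676).
Then the next iterate is (x, y)₁ = (-1.0304, 0.4324).

(-1.0304, 0.4324)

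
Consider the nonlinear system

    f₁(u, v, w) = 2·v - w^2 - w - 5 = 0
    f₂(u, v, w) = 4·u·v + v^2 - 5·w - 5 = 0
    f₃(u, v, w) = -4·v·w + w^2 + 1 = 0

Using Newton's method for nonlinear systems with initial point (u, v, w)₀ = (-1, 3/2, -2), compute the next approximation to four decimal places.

At (-1, 3/2, -2): F = (-4.0000, 1.2500, 17.0000).
Jacobian J = [[0, 2, -2·w - 1], [4·v, 4·u + 2·v, -5], [0, -4·w, -4·v + 2·w]].
At the point, J = [[0.0000, 2.0000, 3.0000], [6.0000, -1.0000, -5.0000], [0.0000, 8.0000, -10.0000]] (det J = 264.0000).
Solving J·Δ = −F gives Δ = (1.0000, -0.2500, 1.5000).
Then the next iterate is (u, v, w)₁ = (0.0000, 1.2500, -0.5000).

(0.0000, 1.2500, -0.5000)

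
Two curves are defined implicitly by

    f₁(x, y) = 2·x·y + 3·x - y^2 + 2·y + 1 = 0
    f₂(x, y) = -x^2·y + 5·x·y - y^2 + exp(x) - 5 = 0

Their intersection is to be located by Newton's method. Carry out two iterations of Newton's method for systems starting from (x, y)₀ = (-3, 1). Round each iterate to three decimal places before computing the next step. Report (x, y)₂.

(-0.762, -1.093)

At (-3, 1): F = (-13.000, -29.95021).
Jacobian J = [[2·y + 3, 2·x - 2·y + 2], [-2·x·y + 5·y + exp(x), -x^2 + 5·x - 2·y]].
At the point, J = [[5.000, -6.000], [11.04979, -26.000]] (det J = -63.70128).
Solving J·Δ = −F gives Δ = (2.485, -0.096).
Then the next iterate is (x, y)₁ = (-0.515, 0.904).
Round to (-0.515, 0.904) and repeat: F = (-0.48534, -7.78728), J = [[4.808, -0.838], [6.04862, -4.64823]].
Δ = (-0.247, -1.997), so (x, y)₂ = (-0.762, -1.093).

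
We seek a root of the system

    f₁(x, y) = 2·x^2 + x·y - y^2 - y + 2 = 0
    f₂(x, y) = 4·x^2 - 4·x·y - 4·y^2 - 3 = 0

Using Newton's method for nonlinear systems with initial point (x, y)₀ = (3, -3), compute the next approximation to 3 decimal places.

(1.867, -2.350)

At (3, -3): F = (5.000, 33.000).
Jacobian J = [[4·x + y, x - 2·y - 1], [8·x - 4·y, -4·x - 8·y]].
At the point, J = [[9.000, 8.000], [36.000, 12.000]] (det J = -180.000).
Solving J·Δ = −F gives Δ = (-1.133, 0.650).
Then the next iterate is (x, y)₁ = (1.867, -2.350).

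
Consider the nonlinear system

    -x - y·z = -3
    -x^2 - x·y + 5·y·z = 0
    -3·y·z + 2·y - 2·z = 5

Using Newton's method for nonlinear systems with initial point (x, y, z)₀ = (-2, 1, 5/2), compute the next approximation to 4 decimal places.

At (-2, 1, 5/2): F = (2.5000, 10.5000, -15.5000).
Jacobian J = [[-1, -z, -y], [-2·x - y, -x + 5·z, 5·y], [0, -3·z + 2, -3·y - 2]].
At the point, J = [[-1.0000, -2.5000, -1.0000], [3.0000, 14.5000, 5.0000], [0.0000, -5.5000, -5.0000]] (det J = 24.0000).
Solving J·Δ = −F gives Δ = (9.0417, -2.4583, -0.3958).
Then the next iterate is (x, y, z)₁ = (7.0417, -1.4583, 2.1042).

(7.0417, -1.4583, 2.1042)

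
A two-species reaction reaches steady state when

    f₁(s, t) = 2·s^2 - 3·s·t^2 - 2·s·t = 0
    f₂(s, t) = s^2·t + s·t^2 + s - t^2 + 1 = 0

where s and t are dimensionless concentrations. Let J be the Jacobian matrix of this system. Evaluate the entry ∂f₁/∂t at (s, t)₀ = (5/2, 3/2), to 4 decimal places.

∂f₁/∂t = -6·s·t - 2·s.
At (5/2, 3/2) this is -27.5000.

-27.5000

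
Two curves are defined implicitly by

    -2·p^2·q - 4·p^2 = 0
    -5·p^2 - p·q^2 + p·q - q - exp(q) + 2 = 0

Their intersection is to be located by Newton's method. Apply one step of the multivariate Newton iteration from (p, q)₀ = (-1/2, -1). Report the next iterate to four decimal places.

(0.1197, 0.4789)

At (-1/2, -1): F = (-0.5000, 2.382121).
Jacobian J = [[-4·p·q - 8·p, -2·p^2], [-10·p - q^2 + q, -2·p·q + p - exp(q) - 1]].
At the point, J = [[2.0000, -0.5000], [3.0000, -2.867879]] (det J = -4.235759).
Solving J·Δ = −F gives Δ = (0.6197, 1.4789).
Then the next iterate is (p, q)₁ = (0.1197, 0.4789).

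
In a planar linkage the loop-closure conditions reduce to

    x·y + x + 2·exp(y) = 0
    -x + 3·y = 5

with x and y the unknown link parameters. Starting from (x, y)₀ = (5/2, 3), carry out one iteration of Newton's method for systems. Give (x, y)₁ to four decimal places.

(0.9177, 1.9726)

At (5/2, 3): F = (50.171074, 1.5000).
Jacobian J = [[y + 1, x + 2·exp(y)], [-1, 3]].
At the point, J = [[4.0000, 42.671074], [-1.0000, 3.0000]] (det J = 54.671074).
Solving J·Δ = −F gives Δ = (-1.5823, -1.0274).
Then the next iterate is (x, y)₁ = (0.9177, 1.9726).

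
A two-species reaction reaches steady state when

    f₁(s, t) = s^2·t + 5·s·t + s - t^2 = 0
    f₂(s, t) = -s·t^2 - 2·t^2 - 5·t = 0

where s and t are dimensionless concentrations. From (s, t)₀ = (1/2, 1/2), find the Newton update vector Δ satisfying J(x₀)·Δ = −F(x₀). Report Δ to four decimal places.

At (1/2, 1/2): F = (1.6250, -3.1250).
Jacobian J = [[2·s·t + 5·t + 1, s^2 + 5·s - 2·t], [-t^2, -2·s·t - 4·t - 5]].
At the point, J = [[4.0000, 1.7500], [-0.2500, -7.5000]] (det J = -29.5625).
Solving J·Δ = −F gives Δ = (-0.2273, -0.4091).

(-0.2273, -0.4091)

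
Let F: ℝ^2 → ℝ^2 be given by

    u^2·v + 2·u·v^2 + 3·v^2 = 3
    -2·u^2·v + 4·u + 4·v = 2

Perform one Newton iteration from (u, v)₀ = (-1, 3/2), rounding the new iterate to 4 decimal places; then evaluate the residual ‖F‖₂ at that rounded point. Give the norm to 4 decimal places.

0.7975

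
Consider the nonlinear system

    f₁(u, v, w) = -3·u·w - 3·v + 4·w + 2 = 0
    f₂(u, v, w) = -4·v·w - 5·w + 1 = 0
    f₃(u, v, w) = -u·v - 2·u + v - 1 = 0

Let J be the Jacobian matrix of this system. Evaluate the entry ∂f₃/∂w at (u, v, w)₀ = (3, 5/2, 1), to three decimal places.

0.000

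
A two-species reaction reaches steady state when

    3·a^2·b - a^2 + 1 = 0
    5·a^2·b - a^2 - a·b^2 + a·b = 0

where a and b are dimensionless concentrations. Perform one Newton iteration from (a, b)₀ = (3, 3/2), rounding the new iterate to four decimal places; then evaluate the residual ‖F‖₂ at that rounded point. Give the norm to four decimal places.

19.0468

At (3, 3/2): F = (32.5000, 56.2500).
Jacobian J = [[6·a·b - 2·a, 3·a^2], [10·a·b - 2·a - b^2 + b, 5·a^2 - 2·a·b + a]].
At the point, J = [[21.0000, 27.0000], [38.2500, 39.0000]] (det J = -213.7500).
Solving J·Δ = −F gives Δ = (-1.1754, -0.2895).
Then the next iterate is (a, b)₁ = (1.8246, 1.2105).
Re-evaluating at (1.8246, 1.2105): F = (9.760698, 16.355680), so ‖F‖₂ = 19.0468.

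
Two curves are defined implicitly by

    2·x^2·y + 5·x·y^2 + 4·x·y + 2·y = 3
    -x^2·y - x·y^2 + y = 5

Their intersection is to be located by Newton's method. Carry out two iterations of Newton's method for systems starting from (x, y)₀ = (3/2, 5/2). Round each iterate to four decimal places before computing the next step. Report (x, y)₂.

(-0.5701, 3.9065)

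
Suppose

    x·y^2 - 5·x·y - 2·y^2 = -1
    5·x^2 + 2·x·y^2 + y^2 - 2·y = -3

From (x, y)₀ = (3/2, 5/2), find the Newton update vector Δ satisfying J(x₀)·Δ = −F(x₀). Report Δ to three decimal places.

(0.205, -2.215)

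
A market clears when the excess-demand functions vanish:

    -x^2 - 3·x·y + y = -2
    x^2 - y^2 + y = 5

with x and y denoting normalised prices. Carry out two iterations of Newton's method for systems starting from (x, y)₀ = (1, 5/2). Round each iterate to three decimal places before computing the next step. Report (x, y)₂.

(2.713, -2.681)

At (1, 5/2): F = (-4.000, -7.750).
Jacobian J = [[-2·x - 3·y, -3·x + 1], [2·x, -2·y + 1]].
At the point, J = [[-9.500, -2.000], [2.000, -4.000]] (det J = 42.000).
Solving J·Δ = −F gives Δ = (-0.012, -1.943).
Then the next iterate is (x, y)₁ = (0.988, 0.557).
Round to (0.988, 0.557) and repeat: F = (-0.07009, -3.77711), J = [[-3.647, -1.964], [1.976, -0.114]].
Δ = (1.725, -3.238), so (x, y)₂ = (2.713, -2.681).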